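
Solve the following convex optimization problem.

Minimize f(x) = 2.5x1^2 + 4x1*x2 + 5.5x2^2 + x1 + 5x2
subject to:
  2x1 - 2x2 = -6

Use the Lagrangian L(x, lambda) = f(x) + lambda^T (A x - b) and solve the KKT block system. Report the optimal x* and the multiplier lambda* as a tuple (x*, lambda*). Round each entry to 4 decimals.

Form the Lagrangian:
  L(x, lambda) = (1/2) x^T Q x + c^T x + lambda^T (A x - b)
Stationarity (grad_x L = 0): Q x + c + A^T lambda = 0.
Primal feasibility: A x = b.

This gives the KKT block system:
  [ Q   A^T ] [ x     ]   [-c ]
  [ A    0  ] [ lambda ] = [ b ]

Solving the linear system:
  x*      = (-2.125, 0.875)
  lambda* = (3.0625)
  f(x*)   = 10.3125

x* = (-2.125, 0.875), lambda* = (3.0625)


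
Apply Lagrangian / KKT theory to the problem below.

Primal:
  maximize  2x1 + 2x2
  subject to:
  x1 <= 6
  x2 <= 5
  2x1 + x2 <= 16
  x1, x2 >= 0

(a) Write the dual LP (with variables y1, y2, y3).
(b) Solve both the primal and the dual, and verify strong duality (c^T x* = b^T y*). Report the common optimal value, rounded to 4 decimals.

The standard primal-dual pair for 'max c^T x s.t. A x <= b, x >= 0' is:
  Dual:  min b^T y  s.t.  A^T y >= c,  y >= 0.

So the dual LP is:
  minimize  6y1 + 5y2 + 16y3
  subject to:
    y1 + 2y3 >= 2
    y2 + y3 >= 2
    y1, y2, y3 >= 0

Solving the primal: x* = (5.5, 5).
  primal value c^T x* = 21.
Solving the dual: y* = (0, 1, 1).
  dual value b^T y* = 21.
Strong duality: c^T x* = b^T y*. Confirmed.

21


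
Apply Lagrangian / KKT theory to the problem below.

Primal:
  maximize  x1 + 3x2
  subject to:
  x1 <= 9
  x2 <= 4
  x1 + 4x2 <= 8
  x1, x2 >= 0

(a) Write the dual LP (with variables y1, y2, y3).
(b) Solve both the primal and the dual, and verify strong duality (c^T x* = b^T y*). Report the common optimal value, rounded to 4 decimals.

The standard primal-dual pair for 'max c^T x s.t. A x <= b, x >= 0' is:
  Dual:  min b^T y  s.t.  A^T y >= c,  y >= 0.

So the dual LP is:
  minimize  9y1 + 4y2 + 8y3
  subject to:
    y1 + y3 >= 1
    y2 + 4y3 >= 3
    y1, y2, y3 >= 0

Solving the primal: x* = (8, 0).
  primal value c^T x* = 8.
Solving the dual: y* = (0, 0, 1).
  dual value b^T y* = 8.
Strong duality: c^T x* = b^T y*. Confirmed.

8


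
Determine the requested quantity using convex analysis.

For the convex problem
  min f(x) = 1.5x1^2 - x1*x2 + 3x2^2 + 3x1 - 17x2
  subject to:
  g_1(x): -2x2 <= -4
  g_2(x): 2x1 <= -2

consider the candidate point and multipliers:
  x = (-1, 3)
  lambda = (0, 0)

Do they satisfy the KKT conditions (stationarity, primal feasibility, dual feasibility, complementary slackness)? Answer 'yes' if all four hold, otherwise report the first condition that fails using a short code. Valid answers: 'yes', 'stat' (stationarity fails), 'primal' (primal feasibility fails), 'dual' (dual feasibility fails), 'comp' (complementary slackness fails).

Gradient of f: grad f(x) = Q x + c = (-3, 2)
Constraint values g_i(x) = a_i^T x - b_i:
  g_1((-1, 3)) = -2
  g_2((-1, 3)) = 0
Stationarity residual: grad f(x) + sum_i lambda_i a_i = (-3, 2)
  -> stationarity FAILS
Primal feasibility (all g_i <= 0): OK
Dual feasibility (all lambda_i >= 0): OK
Complementary slackness (lambda_i * g_i(x) = 0 for all i): OK

Verdict: the first failing condition is stationarity -> stat.

stat


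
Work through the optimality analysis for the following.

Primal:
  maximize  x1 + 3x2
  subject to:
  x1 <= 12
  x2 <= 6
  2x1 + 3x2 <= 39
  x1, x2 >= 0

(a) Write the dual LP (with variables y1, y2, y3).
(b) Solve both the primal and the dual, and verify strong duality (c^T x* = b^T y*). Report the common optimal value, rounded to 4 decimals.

The standard primal-dual pair for 'max c^T x s.t. A x <= b, x >= 0' is:
  Dual:  min b^T y  s.t.  A^T y >= c,  y >= 0.

So the dual LP is:
  minimize  12y1 + 6y2 + 39y3
  subject to:
    y1 + 2y3 >= 1
    y2 + 3y3 >= 3
    y1, y2, y3 >= 0

Solving the primal: x* = (10.5, 6).
  primal value c^T x* = 28.5.
Solving the dual: y* = (0, 1.5, 0.5).
  dual value b^T y* = 28.5.
Strong duality: c^T x* = b^T y*. Confirmed.

28.5


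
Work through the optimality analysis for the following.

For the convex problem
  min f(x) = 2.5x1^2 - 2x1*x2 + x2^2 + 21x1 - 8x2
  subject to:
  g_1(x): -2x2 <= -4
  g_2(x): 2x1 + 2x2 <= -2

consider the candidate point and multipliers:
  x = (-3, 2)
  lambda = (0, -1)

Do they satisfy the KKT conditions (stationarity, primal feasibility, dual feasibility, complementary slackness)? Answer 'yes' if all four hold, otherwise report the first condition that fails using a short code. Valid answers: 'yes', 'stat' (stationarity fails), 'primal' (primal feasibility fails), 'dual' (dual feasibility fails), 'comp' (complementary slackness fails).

Gradient of f: grad f(x) = Q x + c = (2, 2)
Constraint values g_i(x) = a_i^T x - b_i:
  g_1((-3, 2)) = 0
  g_2((-3, 2)) = 0
Stationarity residual: grad f(x) + sum_i lambda_i a_i = (0, 0)
  -> stationarity OK
Primal feasibility (all g_i <= 0): OK
Dual feasibility (all lambda_i >= 0): FAILS
Complementary slackness (lambda_i * g_i(x) = 0 for all i): OK

Verdict: the first failing condition is dual_feasibility -> dual.

dual


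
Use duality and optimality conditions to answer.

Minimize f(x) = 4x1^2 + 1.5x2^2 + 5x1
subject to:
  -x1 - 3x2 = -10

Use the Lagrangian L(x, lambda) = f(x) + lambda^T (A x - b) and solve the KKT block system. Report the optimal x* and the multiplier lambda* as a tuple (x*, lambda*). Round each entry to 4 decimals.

Form the Lagrangian:
  L(x, lambda) = (1/2) x^T Q x + c^T x + lambda^T (A x - b)
Stationarity (grad_x L = 0): Q x + c + A^T lambda = 0.
Primal feasibility: A x = b.

This gives the KKT block system:
  [ Q   A^T ] [ x     ]   [-c ]
  [ A    0  ] [ lambda ] = [ b ]

Solving the linear system:
  x*      = (-0.2, 3.4)
  lambda* = (3.4)
  f(x*)   = 16.5

x* = (-0.2, 3.4), lambda* = (3.4)


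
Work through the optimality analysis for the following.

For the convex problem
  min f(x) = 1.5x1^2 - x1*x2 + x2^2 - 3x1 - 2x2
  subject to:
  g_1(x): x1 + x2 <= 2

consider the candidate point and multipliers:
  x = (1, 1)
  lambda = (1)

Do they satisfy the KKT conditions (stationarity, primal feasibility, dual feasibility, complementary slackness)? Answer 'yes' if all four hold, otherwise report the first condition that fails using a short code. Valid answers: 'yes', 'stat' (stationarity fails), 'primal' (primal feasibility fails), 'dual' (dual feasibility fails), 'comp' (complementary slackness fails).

Gradient of f: grad f(x) = Q x + c = (-1, -1)
Constraint values g_i(x) = a_i^T x - b_i:
  g_1((1, 1)) = 0
Stationarity residual: grad f(x) + sum_i lambda_i a_i = (0, 0)
  -> stationarity OK
Primal feasibility (all g_i <= 0): OK
Dual feasibility (all lambda_i >= 0): OK
Complementary slackness (lambda_i * g_i(x) = 0 for all i): OK

Verdict: yes, KKT holds.

yes


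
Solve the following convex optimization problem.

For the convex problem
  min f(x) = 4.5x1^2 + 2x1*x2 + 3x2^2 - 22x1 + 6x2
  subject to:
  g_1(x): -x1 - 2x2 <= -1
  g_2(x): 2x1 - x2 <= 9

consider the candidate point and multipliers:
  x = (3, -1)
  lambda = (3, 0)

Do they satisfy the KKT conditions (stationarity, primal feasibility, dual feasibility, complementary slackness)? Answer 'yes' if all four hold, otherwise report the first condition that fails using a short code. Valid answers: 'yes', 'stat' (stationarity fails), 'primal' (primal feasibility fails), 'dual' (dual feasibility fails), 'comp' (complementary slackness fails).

Gradient of f: grad f(x) = Q x + c = (3, 6)
Constraint values g_i(x) = a_i^T x - b_i:
  g_1((3, -1)) = 0
  g_2((3, -1)) = -2
Stationarity residual: grad f(x) + sum_i lambda_i a_i = (0, 0)
  -> stationarity OK
Primal feasibility (all g_i <= 0): OK
Dual feasibility (all lambda_i >= 0): OK
Complementary slackness (lambda_i * g_i(x) = 0 for all i): OK

Verdict: yes, KKT holds.

yes


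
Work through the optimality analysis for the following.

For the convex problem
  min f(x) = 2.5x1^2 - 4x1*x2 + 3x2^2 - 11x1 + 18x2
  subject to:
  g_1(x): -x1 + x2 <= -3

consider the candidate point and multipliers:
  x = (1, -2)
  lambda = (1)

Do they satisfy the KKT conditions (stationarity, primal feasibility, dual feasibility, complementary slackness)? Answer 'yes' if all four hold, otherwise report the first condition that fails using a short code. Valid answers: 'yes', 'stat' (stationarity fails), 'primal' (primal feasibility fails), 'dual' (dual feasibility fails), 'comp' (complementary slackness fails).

Gradient of f: grad f(x) = Q x + c = (2, 2)
Constraint values g_i(x) = a_i^T x - b_i:
  g_1((1, -2)) = 0
Stationarity residual: grad f(x) + sum_i lambda_i a_i = (1, 3)
  -> stationarity FAILS
Primal feasibility (all g_i <= 0): OK
Dual feasibility (all lambda_i >= 0): OK
Complementary slackness (lambda_i * g_i(x) = 0 for all i): OK

Verdict: the first failing condition is stationarity -> stat.

stat


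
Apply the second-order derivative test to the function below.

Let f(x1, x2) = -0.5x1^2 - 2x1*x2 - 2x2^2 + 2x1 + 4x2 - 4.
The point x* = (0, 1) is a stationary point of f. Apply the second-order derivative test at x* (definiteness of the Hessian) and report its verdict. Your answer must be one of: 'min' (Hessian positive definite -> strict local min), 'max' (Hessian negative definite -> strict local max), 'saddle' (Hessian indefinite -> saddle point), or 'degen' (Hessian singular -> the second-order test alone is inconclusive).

Compute the Hessian H = grad^2 f:
  H = [[-1, -2], [-2, -4]]
Verify stationarity: grad f(x*) = H x* + g = (0, 0).
Eigenvalues of H: -5, 0.
H has a zero eigenvalue (singular; negative semidefinite but not definite), so H is neither positive definite, negative definite, nor indefinite. The second-order test alone is inconclusive -> degen.
(Indeed, f is constant along the null direction of H through x*, so x* is not a strict local extremum.)

degen


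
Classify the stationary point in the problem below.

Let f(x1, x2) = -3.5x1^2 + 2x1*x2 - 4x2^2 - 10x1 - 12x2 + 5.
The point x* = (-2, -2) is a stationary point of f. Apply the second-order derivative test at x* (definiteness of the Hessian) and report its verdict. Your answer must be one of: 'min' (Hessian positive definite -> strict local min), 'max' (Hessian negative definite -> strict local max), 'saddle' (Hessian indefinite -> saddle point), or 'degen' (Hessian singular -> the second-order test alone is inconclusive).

Compute the Hessian H = grad^2 f:
  H = [[-7, 2], [2, -8]]
Verify stationarity: grad f(x*) = H x* + g = (0, 0).
Eigenvalues of H: -9.5616, -5.4384.
Both eigenvalues < 0, so H is negative definite -> x* is a strict local max.

max


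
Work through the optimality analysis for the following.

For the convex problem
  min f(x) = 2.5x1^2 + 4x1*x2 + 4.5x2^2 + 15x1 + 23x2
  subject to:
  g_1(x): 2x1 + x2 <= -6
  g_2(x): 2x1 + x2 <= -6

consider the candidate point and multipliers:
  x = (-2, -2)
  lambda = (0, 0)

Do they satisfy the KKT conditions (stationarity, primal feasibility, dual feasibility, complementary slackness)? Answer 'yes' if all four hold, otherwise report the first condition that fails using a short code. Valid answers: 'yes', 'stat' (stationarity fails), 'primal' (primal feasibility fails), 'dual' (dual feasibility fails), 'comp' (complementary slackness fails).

Gradient of f: grad f(x) = Q x + c = (-3, -3)
Constraint values g_i(x) = a_i^T x - b_i:
  g_1((-2, -2)) = 0
  g_2((-2, -2)) = 0
Stationarity residual: grad f(x) + sum_i lambda_i a_i = (-3, -3)
  -> stationarity FAILS
Primal feasibility (all g_i <= 0): OK
Dual feasibility (all lambda_i >= 0): OK
Complementary slackness (lambda_i * g_i(x) = 0 for all i): OK

Verdict: the first failing condition is stationarity -> stat.

stat


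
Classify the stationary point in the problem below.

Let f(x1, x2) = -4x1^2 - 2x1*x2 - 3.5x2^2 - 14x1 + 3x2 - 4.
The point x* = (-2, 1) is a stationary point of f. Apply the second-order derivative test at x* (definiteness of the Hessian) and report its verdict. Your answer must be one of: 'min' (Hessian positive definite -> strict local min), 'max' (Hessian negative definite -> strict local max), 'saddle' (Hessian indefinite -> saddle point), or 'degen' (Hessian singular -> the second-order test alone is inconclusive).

Compute the Hessian H = grad^2 f:
  H = [[-8, -2], [-2, -7]]
Verify stationarity: grad f(x*) = H x* + g = (0, 0).
Eigenvalues of H: -9.5616, -5.4384.
Both eigenvalues < 0, so H is negative definite -> x* is a strict local max.

max


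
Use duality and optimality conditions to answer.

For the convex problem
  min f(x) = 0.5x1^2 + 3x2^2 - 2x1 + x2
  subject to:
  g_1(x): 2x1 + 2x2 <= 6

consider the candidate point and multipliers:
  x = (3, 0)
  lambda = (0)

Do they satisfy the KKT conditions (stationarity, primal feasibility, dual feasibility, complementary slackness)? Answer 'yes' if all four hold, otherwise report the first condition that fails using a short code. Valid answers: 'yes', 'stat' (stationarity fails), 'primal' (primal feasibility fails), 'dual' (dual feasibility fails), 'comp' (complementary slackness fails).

Gradient of f: grad f(x) = Q x + c = (1, 1)
Constraint values g_i(x) = a_i^T x - b_i:
  g_1((3, 0)) = 0
Stationarity residual: grad f(x) + sum_i lambda_i a_i = (1, 1)
  -> stationarity FAILS
Primal feasibility (all g_i <= 0): OK
Dual feasibility (all lambda_i >= 0): OK
Complementary slackness (lambda_i * g_i(x) = 0 for all i): OK

Verdict: the first failing condition is stationarity -> stat.

stat


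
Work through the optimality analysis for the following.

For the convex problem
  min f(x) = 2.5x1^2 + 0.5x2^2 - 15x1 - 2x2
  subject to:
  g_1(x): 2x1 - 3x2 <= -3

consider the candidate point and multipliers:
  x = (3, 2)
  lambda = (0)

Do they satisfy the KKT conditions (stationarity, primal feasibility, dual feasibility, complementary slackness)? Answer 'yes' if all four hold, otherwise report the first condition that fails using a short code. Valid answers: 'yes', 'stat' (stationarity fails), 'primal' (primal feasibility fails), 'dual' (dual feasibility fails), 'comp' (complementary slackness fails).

Gradient of f: grad f(x) = Q x + c = (0, 0)
Constraint values g_i(x) = a_i^T x - b_i:
  g_1((3, 2)) = 3
Stationarity residual: grad f(x) + sum_i lambda_i a_i = (0, 0)
  -> stationarity OK
Primal feasibility (all g_i <= 0): FAILS
Dual feasibility (all lambda_i >= 0): OK
Complementary slackness (lambda_i * g_i(x) = 0 for all i): OK

Verdict: the first failing condition is primal_feasibility -> primal.

primal


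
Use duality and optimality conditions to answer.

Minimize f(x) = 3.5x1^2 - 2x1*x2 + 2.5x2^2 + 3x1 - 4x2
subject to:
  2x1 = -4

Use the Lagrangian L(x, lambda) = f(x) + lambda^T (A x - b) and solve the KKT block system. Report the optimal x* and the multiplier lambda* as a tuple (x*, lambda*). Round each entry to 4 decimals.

Form the Lagrangian:
  L(x, lambda) = (1/2) x^T Q x + c^T x + lambda^T (A x - b)
Stationarity (grad_x L = 0): Q x + c + A^T lambda = 0.
Primal feasibility: A x = b.

This gives the KKT block system:
  [ Q   A^T ] [ x     ]   [-c ]
  [ A    0  ] [ lambda ] = [ b ]

Solving the linear system:
  x*      = (-2, 0)
  lambda* = (5.5)
  f(x*)   = 8

x* = (-2, 0), lambda* = (5.5)


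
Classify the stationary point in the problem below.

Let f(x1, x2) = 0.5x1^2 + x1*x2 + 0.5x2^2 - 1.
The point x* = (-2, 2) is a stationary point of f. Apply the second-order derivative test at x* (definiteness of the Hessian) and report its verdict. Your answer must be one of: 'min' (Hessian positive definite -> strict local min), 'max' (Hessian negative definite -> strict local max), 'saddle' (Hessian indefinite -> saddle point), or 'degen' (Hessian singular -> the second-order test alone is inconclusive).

Compute the Hessian H = grad^2 f:
  H = [[1, 1], [1, 1]]
Verify stationarity: grad f(x*) = H x* + g = (0, 0).
Eigenvalues of H: 0, 2.
H has a zero eigenvalue (singular; positive semidefinite but not definite), so H is neither positive definite, negative definite, nor indefinite. The second-order test alone is inconclusive -> degen.
(Indeed, f is constant along the null direction of H through x*, so x* is not a strict local extremum.)

degen


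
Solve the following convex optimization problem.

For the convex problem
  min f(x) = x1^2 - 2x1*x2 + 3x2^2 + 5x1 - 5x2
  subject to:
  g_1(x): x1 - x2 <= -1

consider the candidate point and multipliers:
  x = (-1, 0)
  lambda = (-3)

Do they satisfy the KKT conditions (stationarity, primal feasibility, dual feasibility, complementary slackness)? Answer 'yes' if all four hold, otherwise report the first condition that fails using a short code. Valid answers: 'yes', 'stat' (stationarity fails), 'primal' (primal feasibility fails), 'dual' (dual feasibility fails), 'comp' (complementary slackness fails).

Gradient of f: grad f(x) = Q x + c = (3, -3)
Constraint values g_i(x) = a_i^T x - b_i:
  g_1((-1, 0)) = 0
Stationarity residual: grad f(x) + sum_i lambda_i a_i = (0, 0)
  -> stationarity OK
Primal feasibility (all g_i <= 0): OK
Dual feasibility (all lambda_i >= 0): FAILS
Complementary slackness (lambda_i * g_i(x) = 0 for all i): OK

Verdict: the first failing condition is dual_feasibility -> dual.

dual


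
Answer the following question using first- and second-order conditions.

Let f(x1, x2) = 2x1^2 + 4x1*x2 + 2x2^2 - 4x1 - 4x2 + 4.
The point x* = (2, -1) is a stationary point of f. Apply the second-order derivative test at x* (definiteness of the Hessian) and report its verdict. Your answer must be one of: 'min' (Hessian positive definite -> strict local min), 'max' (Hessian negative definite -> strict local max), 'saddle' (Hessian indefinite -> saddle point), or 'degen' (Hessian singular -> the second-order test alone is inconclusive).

Compute the Hessian H = grad^2 f:
  H = [[4, 4], [4, 4]]
Verify stationarity: grad f(x*) = H x* + g = (0, 0).
Eigenvalues of H: 0, 8.
H has a zero eigenvalue (singular; positive semidefinite but not definite), so H is neither positive definite, negative definite, nor indefinite. The second-order test alone is inconclusive -> degen.
(Indeed, f is constant along the null direction of H through x*, so x* is not a strict local extremum.)

degen


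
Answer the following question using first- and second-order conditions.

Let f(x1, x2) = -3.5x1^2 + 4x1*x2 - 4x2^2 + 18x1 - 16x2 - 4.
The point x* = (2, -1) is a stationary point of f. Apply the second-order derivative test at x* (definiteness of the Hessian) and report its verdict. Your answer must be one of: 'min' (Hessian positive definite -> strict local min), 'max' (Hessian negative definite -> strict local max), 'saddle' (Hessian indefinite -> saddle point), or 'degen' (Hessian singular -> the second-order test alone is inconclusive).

Compute the Hessian H = grad^2 f:
  H = [[-7, 4], [4, -8]]
Verify stationarity: grad f(x*) = H x* + g = (0, 0).
Eigenvalues of H: -11.5311, -3.4689.
Both eigenvalues < 0, so H is negative definite -> x* is a strict local max.

max


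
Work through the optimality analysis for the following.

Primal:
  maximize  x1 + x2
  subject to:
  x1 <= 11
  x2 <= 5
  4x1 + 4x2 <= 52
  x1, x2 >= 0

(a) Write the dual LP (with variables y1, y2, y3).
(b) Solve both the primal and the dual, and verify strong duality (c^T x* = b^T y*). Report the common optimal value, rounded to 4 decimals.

The standard primal-dual pair for 'max c^T x s.t. A x <= b, x >= 0' is:
  Dual:  min b^T y  s.t.  A^T y >= c,  y >= 0.

So the dual LP is:
  minimize  11y1 + 5y2 + 52y3
  subject to:
    y1 + 4y3 >= 1
    y2 + 4y3 >= 1
    y1, y2, y3 >= 0

Solving the primal: x* = (8, 5).
  primal value c^T x* = 13.
Solving the dual: y* = (0, 0, 0.25).
  dual value b^T y* = 13.
Strong duality: c^T x* = b^T y*. Confirmed.

13


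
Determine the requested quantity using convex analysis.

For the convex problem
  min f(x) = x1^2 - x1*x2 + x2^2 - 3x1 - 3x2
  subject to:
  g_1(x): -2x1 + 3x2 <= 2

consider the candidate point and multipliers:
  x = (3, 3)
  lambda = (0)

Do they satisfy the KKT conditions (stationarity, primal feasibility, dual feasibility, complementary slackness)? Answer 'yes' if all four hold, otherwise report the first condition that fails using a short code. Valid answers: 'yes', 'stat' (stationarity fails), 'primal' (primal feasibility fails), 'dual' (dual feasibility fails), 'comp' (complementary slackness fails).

Gradient of f: grad f(x) = Q x + c = (0, 0)
Constraint values g_i(x) = a_i^T x - b_i:
  g_1((3, 3)) = 1
Stationarity residual: grad f(x) + sum_i lambda_i a_i = (0, 0)
  -> stationarity OK
Primal feasibility (all g_i <= 0): FAILS
Dual feasibility (all lambda_i >= 0): OK
Complementary slackness (lambda_i * g_i(x) = 0 for all i): OK

Verdict: the first failing condition is primal_feasibility -> primal.

primal


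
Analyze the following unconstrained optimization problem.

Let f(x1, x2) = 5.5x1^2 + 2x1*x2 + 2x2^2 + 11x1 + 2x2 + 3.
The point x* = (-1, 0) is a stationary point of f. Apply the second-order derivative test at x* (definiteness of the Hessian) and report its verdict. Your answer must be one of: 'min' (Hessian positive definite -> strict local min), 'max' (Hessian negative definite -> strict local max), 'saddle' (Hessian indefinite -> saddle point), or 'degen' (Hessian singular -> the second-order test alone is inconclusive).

Compute the Hessian H = grad^2 f:
  H = [[11, 2], [2, 4]]
Verify stationarity: grad f(x*) = H x* + g = (0, 0).
Eigenvalues of H: 3.4689, 11.5311.
Both eigenvalues > 0, so H is positive definite -> x* is a strict local min.

min


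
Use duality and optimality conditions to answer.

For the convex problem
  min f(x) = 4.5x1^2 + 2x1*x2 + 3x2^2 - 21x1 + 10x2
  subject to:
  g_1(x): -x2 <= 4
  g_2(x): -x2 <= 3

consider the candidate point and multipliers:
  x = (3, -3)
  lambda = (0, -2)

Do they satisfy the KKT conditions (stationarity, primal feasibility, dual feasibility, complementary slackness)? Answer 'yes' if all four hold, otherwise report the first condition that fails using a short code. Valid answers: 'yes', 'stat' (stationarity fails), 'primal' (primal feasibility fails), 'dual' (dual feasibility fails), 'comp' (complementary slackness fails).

Gradient of f: grad f(x) = Q x + c = (0, -2)
Constraint values g_i(x) = a_i^T x - b_i:
  g_1((3, -3)) = -1
  g_2((3, -3)) = 0
Stationarity residual: grad f(x) + sum_i lambda_i a_i = (0, 0)
  -> stationarity OK
Primal feasibility (all g_i <= 0): OK
Dual feasibility (all lambda_i >= 0): FAILS
Complementary slackness (lambda_i * g_i(x) = 0 for all i): OK

Verdict: the first failing condition is dual_feasibility -> dual.

dual


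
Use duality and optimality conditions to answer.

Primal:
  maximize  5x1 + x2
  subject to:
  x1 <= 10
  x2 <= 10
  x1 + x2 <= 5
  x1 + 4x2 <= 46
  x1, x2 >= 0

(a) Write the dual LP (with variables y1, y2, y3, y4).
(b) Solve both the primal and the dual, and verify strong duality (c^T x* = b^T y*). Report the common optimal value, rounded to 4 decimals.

The standard primal-dual pair for 'max c^T x s.t. A x <= b, x >= 0' is:
  Dual:  min b^T y  s.t.  A^T y >= c,  y >= 0.

So the dual LP is:
  minimize  10y1 + 10y2 + 5y3 + 46y4
  subject to:
    y1 + y3 + y4 >= 5
    y2 + y3 + 4y4 >= 1
    y1, y2, y3, y4 >= 0

Solving the primal: x* = (5, 0).
  primal value c^T x* = 25.
Solving the dual: y* = (0, 0, 5, 0).
  dual value b^T y* = 25.
Strong duality: c^T x* = b^T y*. Confirmed.

25


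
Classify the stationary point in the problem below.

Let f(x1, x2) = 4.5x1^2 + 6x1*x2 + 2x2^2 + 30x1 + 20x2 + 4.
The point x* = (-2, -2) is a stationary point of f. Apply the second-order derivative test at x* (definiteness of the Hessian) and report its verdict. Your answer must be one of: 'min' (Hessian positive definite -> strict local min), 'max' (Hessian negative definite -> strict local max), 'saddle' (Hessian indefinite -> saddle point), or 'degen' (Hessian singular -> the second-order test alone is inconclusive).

Compute the Hessian H = grad^2 f:
  H = [[9, 6], [6, 4]]
Verify stationarity: grad f(x*) = H x* + g = (0, 0).
Eigenvalues of H: 0, 13.
H has a zero eigenvalue (singular; positive semidefinite but not definite), so H is neither positive definite, negative definite, nor indefinite. The second-order test alone is inconclusive -> degen.
(Indeed, f is constant along the null direction of H through x*, so x* is not a strict local extremum.)

degen


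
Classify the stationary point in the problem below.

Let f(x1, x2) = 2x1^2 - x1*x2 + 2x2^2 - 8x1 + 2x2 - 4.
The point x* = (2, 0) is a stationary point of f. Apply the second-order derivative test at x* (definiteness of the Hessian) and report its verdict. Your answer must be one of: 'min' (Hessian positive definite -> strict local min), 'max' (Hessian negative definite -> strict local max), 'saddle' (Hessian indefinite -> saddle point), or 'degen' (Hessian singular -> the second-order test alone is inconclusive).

Compute the Hessian H = grad^2 f:
  H = [[4, -1], [-1, 4]]
Verify stationarity: grad f(x*) = H x* + g = (0, 0).
Eigenvalues of H: 3, 5.
Both eigenvalues > 0, so H is positive definite -> x* is a strict local min.

min


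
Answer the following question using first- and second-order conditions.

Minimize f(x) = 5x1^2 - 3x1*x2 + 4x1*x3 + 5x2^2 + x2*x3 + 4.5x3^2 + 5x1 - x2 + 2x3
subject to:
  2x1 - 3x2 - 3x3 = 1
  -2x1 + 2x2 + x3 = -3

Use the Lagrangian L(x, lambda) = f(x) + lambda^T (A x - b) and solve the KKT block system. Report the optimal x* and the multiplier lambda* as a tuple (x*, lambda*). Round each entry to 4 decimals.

Form the Lagrangian:
  L(x, lambda) = (1/2) x^T Q x + c^T x + lambda^T (A x - b)
Stationarity (grad_x L = 0): Q x + c + A^T lambda = 0.
Primal feasibility: A x = b.

This gives the KKT block system:
  [ Q   A^T ] [ x     ]   [-c ]
  [ A    0  ] [ lambda ] = [ b ]

Solving the linear system:
  x*      = (1.5, -0.6667, 1.3333)
  lambda* = (16.5, 30.1667)
  f(x*)   = 42.4167

x* = (1.5, -0.6667, 1.3333), lambda* = (16.5, 30.1667)


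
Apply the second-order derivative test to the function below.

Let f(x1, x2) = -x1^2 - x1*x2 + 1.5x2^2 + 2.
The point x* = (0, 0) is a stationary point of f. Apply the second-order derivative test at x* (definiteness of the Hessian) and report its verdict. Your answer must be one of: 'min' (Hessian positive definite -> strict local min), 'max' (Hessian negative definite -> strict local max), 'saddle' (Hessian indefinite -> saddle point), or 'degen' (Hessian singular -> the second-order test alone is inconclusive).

Compute the Hessian H = grad^2 f:
  H = [[-2, -1], [-1, 3]]
Verify stationarity: grad f(x*) = H x* + g = (0, 0).
Eigenvalues of H: -2.1926, 3.1926.
Eigenvalues have mixed signs, so H is indefinite -> x* is a saddle point.

saddle


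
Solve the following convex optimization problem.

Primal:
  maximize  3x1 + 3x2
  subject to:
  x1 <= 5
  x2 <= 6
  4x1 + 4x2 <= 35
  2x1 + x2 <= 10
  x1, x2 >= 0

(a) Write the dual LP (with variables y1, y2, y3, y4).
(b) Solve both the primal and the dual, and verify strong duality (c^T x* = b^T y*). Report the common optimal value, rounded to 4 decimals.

The standard primal-dual pair for 'max c^T x s.t. A x <= b, x >= 0' is:
  Dual:  min b^T y  s.t.  A^T y >= c,  y >= 0.

So the dual LP is:
  minimize  5y1 + 6y2 + 35y3 + 10y4
  subject to:
    y1 + 4y3 + 2y4 >= 3
    y2 + 4y3 + y4 >= 3
    y1, y2, y3, y4 >= 0

Solving the primal: x* = (2, 6).
  primal value c^T x* = 24.
Solving the dual: y* = (0, 1.5, 0, 1.5).
  dual value b^T y* = 24.
Strong duality: c^T x* = b^T y*. Confirmed.

24


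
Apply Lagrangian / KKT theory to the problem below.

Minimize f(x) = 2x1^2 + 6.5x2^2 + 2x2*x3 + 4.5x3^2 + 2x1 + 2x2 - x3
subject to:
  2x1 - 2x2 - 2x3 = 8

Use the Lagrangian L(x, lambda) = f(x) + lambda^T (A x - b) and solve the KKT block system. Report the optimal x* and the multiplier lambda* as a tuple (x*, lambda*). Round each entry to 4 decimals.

Form the Lagrangian:
  L(x, lambda) = (1/2) x^T Q x + c^T x + lambda^T (A x - b)
Stationarity (grad_x L = 0): Q x + c + A^T lambda = 0.
Primal feasibility: A x = b.

This gives the KKT block system:
  [ Q   A^T ] [ x     ]   [-c ]
  [ A    0  ] [ lambda ] = [ b ]

Solving the linear system:
  x*      = (2.2324, -0.8541, -0.9135)
  lambda* = (-5.4649)
  f(x*)   = 23.6946

x* = (2.2324, -0.8541, -0.9135), lambda* = (-5.4649)


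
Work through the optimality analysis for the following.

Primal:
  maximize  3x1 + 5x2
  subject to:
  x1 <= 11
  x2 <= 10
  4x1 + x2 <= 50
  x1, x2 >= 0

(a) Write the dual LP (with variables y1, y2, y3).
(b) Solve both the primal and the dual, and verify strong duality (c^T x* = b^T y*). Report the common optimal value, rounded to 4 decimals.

The standard primal-dual pair for 'max c^T x s.t. A x <= b, x >= 0' is:
  Dual:  min b^T y  s.t.  A^T y >= c,  y >= 0.

So the dual LP is:
  minimize  11y1 + 10y2 + 50y3
  subject to:
    y1 + 4y3 >= 3
    y2 + y3 >= 5
    y1, y2, y3 >= 0

Solving the primal: x* = (10, 10).
  primal value c^T x* = 80.
Solving the dual: y* = (0, 4.25, 0.75).
  dual value b^T y* = 80.
Strong duality: c^T x* = b^T y*. Confirmed.

80


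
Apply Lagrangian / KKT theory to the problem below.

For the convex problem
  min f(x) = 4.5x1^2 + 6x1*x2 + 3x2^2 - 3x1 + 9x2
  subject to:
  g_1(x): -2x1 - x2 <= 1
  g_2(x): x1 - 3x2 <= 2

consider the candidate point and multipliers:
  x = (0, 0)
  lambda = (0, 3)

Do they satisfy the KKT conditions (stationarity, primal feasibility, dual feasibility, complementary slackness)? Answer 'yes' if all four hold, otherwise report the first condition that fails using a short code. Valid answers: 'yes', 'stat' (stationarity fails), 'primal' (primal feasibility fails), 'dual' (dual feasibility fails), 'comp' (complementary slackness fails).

Gradient of f: grad f(x) = Q x + c = (-3, 9)
Constraint values g_i(x) = a_i^T x - b_i:
  g_1((0, 0)) = -1
  g_2((0, 0)) = -2
Stationarity residual: grad f(x) + sum_i lambda_i a_i = (0, 0)
  -> stationarity OK
Primal feasibility (all g_i <= 0): OK
Dual feasibility (all lambda_i >= 0): OK
Complementary slackness (lambda_i * g_i(x) = 0 for all i): FAILS

Verdict: the first failing condition is complementary_slackness -> comp.

comp


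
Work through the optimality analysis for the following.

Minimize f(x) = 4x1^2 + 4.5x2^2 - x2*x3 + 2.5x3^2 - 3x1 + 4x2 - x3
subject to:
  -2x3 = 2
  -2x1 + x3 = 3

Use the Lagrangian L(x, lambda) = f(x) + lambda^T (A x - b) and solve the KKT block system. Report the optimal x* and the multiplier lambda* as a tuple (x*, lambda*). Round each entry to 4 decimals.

Form the Lagrangian:
  L(x, lambda) = (1/2) x^T Q x + c^T x + lambda^T (A x - b)
Stationarity (grad_x L = 0): Q x + c + A^T lambda = 0.
Primal feasibility: A x = b.

This gives the KKT block system:
  [ Q   A^T ] [ x     ]   [-c ]
  [ A    0  ] [ lambda ] = [ b ]

Solving the linear system:
  x*      = (-2, -0.5556, -1)
  lambda* = (-7.4722, -9.5)
  f(x*)   = 24.1111

x* = (-2, -0.5556, -1), lambda* = (-7.4722, -9.5)


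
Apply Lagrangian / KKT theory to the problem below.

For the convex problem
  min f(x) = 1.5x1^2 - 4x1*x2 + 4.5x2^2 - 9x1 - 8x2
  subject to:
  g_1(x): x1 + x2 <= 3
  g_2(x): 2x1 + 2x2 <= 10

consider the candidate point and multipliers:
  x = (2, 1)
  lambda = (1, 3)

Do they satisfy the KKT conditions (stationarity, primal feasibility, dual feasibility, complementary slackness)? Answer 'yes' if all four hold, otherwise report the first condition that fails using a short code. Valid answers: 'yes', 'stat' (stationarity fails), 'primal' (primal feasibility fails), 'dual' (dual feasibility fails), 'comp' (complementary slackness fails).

Gradient of f: grad f(x) = Q x + c = (-7, -7)
Constraint values g_i(x) = a_i^T x - b_i:
  g_1((2, 1)) = 0
  g_2((2, 1)) = -4
Stationarity residual: grad f(x) + sum_i lambda_i a_i = (0, 0)
  -> stationarity OK
Primal feasibility (all g_i <= 0): OK
Dual feasibility (all lambda_i >= 0): OK
Complementary slackness (lambda_i * g_i(x) = 0 for all i): FAILS

Verdict: the first failing condition is complementary_slackness -> comp.

comp


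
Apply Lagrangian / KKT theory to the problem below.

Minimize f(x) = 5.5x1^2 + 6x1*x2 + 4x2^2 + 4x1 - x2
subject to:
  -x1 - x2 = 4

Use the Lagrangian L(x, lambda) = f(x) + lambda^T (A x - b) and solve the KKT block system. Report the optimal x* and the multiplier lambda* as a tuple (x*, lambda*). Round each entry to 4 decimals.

Form the Lagrangian:
  L(x, lambda) = (1/2) x^T Q x + c^T x + lambda^T (A x - b)
Stationarity (grad_x L = 0): Q x + c + A^T lambda = 0.
Primal feasibility: A x = b.

This gives the KKT block system:
  [ Q   A^T ] [ x     ]   [-c ]
  [ A    0  ] [ lambda ] = [ b ]

Solving the linear system:
  x*      = (-1.8571, -2.1429)
  lambda* = (-29.2857)
  f(x*)   = 55.9286

x* = (-1.8571, -2.1429), lambda* = (-29.2857)


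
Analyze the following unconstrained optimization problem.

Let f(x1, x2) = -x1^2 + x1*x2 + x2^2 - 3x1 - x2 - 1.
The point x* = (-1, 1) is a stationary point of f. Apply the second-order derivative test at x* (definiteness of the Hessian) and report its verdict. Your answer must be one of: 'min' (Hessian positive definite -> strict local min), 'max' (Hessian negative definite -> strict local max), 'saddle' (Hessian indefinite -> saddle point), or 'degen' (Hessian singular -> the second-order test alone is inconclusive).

Compute the Hessian H = grad^2 f:
  H = [[-2, 1], [1, 2]]
Verify stationarity: grad f(x*) = H x* + g = (0, 0).
Eigenvalues of H: -2.2361, 2.2361.
Eigenvalues have mixed signs, so H is indefinite -> x* is a saddle point.

saddle


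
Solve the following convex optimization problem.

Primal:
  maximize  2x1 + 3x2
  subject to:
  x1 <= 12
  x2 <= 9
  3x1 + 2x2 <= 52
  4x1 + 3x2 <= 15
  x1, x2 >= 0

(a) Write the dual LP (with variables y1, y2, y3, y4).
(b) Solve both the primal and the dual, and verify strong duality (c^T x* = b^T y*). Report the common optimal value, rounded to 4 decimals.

The standard primal-dual pair for 'max c^T x s.t. A x <= b, x >= 0' is:
  Dual:  min b^T y  s.t.  A^T y >= c,  y >= 0.

So the dual LP is:
  minimize  12y1 + 9y2 + 52y3 + 15y4
  subject to:
    y1 + 3y3 + 4y4 >= 2
    y2 + 2y3 + 3y4 >= 3
    y1, y2, y3, y4 >= 0

Solving the primal: x* = (0, 5).
  primal value c^T x* = 15.
Solving the dual: y* = (0, 0, 0, 1).
  dual value b^T y* = 15.
Strong duality: c^T x* = b^T y*. Confirmed.

15


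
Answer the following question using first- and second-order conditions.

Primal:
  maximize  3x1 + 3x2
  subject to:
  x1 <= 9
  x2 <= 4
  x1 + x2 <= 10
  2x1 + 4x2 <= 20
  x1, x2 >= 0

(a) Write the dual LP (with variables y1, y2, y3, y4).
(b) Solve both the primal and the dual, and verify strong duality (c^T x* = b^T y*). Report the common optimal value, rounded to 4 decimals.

The standard primal-dual pair for 'max c^T x s.t. A x <= b, x >= 0' is:
  Dual:  min b^T y  s.t.  A^T y >= c,  y >= 0.

So the dual LP is:
  minimize  9y1 + 4y2 + 10y3 + 20y4
  subject to:
    y1 + y3 + 2y4 >= 3
    y2 + y3 + 4y4 >= 3
    y1, y2, y3, y4 >= 0

Solving the primal: x* = (9, 0.5).
  primal value c^T x* = 28.5.
Solving the dual: y* = (1.5, 0, 0, 0.75).
  dual value b^T y* = 28.5.
Strong duality: c^T x* = b^T y*. Confirmed.

28.5


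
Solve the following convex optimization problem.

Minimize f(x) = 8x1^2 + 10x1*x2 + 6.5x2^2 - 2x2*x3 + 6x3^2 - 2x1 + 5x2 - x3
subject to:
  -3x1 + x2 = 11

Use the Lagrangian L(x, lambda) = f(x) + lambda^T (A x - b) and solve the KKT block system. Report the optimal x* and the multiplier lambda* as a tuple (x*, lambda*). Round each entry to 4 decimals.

Form the Lagrangian:
  L(x, lambda) = (1/2) x^T Q x + c^T x + lambda^T (A x - b)
Stationarity (grad_x L = 0): Q x + c + A^T lambda = 0.
Primal feasibility: A x = b.

This gives the KKT block system:
  [ Q   A^T ] [ x     ]   [-c ]
  [ A    0  ] [ lambda ] = [ b ]

Solving the linear system:
  x*      = (-2.8447, 2.4658, 0.4943)
  lambda* = (-7.6193)
  f(x*)   = 50.6682

x* = (-2.8447, 2.4658, 0.4943), lambda* = (-7.6193)


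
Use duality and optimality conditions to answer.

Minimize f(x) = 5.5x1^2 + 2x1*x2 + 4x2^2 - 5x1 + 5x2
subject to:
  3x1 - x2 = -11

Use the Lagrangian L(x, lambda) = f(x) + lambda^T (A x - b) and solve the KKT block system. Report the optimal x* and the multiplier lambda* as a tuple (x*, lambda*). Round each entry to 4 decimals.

Form the Lagrangian:
  L(x, lambda) = (1/2) x^T Q x + c^T x + lambda^T (A x - b)
Stationarity (grad_x L = 0): Q x + c + A^T lambda = 0.
Primal feasibility: A x = b.

This gives the KKT block system:
  [ Q   A^T ] [ x     ]   [-c ]
  [ A    0  ] [ lambda ] = [ b ]

Solving the linear system:
  x*      = (-3.1158, 1.6526)
  lambda* = (11.9895)
  f(x*)   = 77.8632

x* = (-3.1158, 1.6526), lambda* = (11.9895)


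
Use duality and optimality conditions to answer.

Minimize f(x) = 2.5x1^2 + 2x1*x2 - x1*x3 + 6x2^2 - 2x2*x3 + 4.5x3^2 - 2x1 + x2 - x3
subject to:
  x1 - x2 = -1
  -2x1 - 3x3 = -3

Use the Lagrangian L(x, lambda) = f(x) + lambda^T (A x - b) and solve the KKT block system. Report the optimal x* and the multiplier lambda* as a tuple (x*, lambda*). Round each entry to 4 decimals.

Form the Lagrangian:
  L(x, lambda) = (1/2) x^T Q x + c^T x + lambda^T (A x - b)
Stationarity (grad_x L = 0): Q x + c + A^T lambda = 0.
Primal feasibility: A x = b.

This gives the KKT block system:
  [ Q   A^T ] [ x     ]   [-c ]
  [ A    0  ] [ lambda ] = [ b ]

Solving the linear system:
  x*      = (-0.2069, 0.7931, 1.1379)
  lambda* = (7.8276, 2.6207)
  f(x*)   = 7.8793

x* = (-0.2069, 0.7931, 1.1379), lambda* = (7.8276, 2.6207)


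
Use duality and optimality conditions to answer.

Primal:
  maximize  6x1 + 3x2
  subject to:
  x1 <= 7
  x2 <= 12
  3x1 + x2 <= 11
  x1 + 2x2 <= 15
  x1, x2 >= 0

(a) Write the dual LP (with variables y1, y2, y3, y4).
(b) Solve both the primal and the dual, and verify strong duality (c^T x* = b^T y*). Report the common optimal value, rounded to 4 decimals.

The standard primal-dual pair for 'max c^T x s.t. A x <= b, x >= 0' is:
  Dual:  min b^T y  s.t.  A^T y >= c,  y >= 0.

So the dual LP is:
  minimize  7y1 + 12y2 + 11y3 + 15y4
  subject to:
    y1 + 3y3 + y4 >= 6
    y2 + y3 + 2y4 >= 3
    y1, y2, y3, y4 >= 0

Solving the primal: x* = (1.4, 6.8).
  primal value c^T x* = 28.8.
Solving the dual: y* = (0, 0, 1.8, 0.6).
  dual value b^T y* = 28.8.
Strong duality: c^T x* = b^T y*. Confirmed.

28.8


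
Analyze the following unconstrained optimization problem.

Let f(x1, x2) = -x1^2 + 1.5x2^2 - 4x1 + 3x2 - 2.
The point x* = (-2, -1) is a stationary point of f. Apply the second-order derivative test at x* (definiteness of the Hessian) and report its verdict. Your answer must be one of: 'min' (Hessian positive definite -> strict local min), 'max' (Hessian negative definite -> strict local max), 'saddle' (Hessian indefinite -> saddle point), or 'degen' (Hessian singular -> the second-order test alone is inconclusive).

Compute the Hessian H = grad^2 f:
  H = [[-2, 0], [0, 3]]
Verify stationarity: grad f(x*) = H x* + g = (0, 0).
Eigenvalues of H: -2, 3.
Eigenvalues have mixed signs, so H is indefinite -> x* is a saddle point.

saddle


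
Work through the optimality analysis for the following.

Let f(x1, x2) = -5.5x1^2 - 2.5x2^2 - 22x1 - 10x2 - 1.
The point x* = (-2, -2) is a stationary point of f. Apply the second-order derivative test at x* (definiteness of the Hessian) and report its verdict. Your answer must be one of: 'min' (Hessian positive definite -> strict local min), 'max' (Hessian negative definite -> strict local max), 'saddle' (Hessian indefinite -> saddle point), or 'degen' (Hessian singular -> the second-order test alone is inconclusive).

Compute the Hessian H = grad^2 f:
  H = [[-11, 0], [0, -5]]
Verify stationarity: grad f(x*) = H x* + g = (0, 0).
Eigenvalues of H: -11, -5.
Both eigenvalues < 0, so H is negative definite -> x* is a strict local max.

max


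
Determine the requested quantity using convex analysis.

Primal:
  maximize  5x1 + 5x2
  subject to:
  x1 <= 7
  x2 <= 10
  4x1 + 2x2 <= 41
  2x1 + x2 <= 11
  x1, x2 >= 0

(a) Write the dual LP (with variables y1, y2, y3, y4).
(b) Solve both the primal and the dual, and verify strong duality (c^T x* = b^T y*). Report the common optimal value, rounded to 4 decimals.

The standard primal-dual pair for 'max c^T x s.t. A x <= b, x >= 0' is:
  Dual:  min b^T y  s.t.  A^T y >= c,  y >= 0.

So the dual LP is:
  minimize  7y1 + 10y2 + 41y3 + 11y4
  subject to:
    y1 + 4y3 + 2y4 >= 5
    y2 + 2y3 + y4 >= 5
    y1, y2, y3, y4 >= 0

Solving the primal: x* = (0.5, 10).
  primal value c^T x* = 52.5.
Solving the dual: y* = (0, 2.5, 0, 2.5).
  dual value b^T y* = 52.5.
Strong duality: c^T x* = b^T y*. Confirmed.

52.5
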